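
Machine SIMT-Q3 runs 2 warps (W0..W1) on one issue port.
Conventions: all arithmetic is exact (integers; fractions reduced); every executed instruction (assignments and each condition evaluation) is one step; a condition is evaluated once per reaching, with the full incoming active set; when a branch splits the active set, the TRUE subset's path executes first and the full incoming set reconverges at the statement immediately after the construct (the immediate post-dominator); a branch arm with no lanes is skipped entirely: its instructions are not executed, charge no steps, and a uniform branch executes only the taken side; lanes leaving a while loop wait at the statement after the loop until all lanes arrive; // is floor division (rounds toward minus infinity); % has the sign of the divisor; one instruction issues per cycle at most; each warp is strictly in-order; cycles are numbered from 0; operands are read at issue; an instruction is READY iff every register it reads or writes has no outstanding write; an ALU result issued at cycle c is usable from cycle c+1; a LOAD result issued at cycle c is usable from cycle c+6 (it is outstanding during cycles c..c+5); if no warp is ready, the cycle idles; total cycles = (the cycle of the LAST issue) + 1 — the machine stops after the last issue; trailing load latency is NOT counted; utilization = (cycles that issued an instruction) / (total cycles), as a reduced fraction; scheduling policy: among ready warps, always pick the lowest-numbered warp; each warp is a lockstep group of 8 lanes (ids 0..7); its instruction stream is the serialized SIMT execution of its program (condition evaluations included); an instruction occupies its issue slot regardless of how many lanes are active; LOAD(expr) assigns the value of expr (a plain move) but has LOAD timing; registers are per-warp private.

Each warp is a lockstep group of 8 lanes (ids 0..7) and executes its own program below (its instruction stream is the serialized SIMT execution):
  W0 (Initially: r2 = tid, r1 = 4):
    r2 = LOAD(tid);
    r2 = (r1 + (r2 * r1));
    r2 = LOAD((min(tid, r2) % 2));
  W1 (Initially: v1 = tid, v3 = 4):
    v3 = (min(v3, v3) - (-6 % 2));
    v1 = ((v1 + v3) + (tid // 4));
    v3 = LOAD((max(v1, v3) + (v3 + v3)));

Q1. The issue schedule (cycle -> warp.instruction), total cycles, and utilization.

cycle 0: W0.I0
cycle 1: W1.I0
cycle 2: W1.I1
cycle 3: W1.I2
cycle 4: idle
cycle 5: idle
cycle 6: W0.I1
cycle 7: W0.I2

Answer: 8 cycles, utilization 3/4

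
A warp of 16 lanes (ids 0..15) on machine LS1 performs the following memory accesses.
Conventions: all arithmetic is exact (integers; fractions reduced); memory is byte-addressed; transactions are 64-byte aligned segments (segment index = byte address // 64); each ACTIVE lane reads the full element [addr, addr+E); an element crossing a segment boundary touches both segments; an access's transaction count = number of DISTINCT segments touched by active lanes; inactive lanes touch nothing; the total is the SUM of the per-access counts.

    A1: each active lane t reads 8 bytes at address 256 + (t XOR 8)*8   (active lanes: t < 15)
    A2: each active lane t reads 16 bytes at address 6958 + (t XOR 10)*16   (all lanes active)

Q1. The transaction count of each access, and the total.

A1: 2 transactions
A2: 5 transactions

Answer: 2,5; total 7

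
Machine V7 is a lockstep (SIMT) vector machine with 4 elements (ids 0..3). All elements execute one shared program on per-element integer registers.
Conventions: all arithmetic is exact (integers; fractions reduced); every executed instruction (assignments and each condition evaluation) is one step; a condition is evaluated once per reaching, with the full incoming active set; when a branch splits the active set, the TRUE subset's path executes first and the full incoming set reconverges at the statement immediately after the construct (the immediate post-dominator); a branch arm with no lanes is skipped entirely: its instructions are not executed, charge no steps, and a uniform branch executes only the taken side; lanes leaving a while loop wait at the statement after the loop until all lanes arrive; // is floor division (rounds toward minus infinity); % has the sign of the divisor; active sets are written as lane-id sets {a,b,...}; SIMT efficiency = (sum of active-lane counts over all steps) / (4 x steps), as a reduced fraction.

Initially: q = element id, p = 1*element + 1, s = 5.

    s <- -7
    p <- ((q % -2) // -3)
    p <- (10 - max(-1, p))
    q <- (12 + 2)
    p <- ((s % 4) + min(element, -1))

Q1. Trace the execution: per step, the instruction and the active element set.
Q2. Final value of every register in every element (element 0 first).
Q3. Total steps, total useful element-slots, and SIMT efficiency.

step 0: s <- -7                      {0,1,2,3}
step 1: p <- ((q % -2) // -3)        {0,1,2,3}
step 2: p <- (10 - max(-1, p))       {0,1,2,3}
step 3: q <- (12 + 2)                {0,1,2,3}
step 4: p <- ((s % 4) + min(element, -1)) {0,1,2,3}

Answer: 5 steps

q: 14,14,14,14
p: 0,0,0,0
s: -7,-7,-7,-7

steps = 5; useful = 20; efficiency = 20/20 = 1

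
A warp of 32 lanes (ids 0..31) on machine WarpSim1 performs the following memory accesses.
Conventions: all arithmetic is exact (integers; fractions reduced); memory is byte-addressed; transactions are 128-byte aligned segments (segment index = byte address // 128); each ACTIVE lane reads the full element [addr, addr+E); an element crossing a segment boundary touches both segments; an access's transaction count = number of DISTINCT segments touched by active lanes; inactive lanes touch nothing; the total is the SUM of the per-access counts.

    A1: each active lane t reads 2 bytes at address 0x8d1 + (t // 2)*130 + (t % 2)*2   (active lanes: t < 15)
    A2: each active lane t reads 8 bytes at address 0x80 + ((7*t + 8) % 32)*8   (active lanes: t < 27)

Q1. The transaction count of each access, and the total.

A1: 8 transactions
A2: 2 transactions

Answer: 8,2; total 10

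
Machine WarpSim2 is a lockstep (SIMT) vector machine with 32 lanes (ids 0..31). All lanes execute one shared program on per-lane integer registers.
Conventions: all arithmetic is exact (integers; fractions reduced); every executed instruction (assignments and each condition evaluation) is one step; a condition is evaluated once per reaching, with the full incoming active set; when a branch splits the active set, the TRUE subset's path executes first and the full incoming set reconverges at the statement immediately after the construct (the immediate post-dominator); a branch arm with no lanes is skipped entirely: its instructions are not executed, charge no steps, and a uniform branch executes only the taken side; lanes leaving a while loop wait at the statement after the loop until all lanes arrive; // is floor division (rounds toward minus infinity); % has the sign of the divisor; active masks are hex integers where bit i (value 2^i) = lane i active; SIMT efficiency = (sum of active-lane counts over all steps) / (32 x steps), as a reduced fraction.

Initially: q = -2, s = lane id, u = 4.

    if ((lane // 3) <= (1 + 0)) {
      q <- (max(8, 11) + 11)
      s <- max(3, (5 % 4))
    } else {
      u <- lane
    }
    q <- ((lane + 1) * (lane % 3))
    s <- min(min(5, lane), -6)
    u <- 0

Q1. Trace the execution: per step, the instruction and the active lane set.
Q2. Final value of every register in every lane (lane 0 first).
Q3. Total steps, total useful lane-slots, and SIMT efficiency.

step 0: eval ((lane // 3) <= (1 + 0)) 0xffffffff
step 1: q <- (max(8, 11) + 11)       0x0000003f
step 2: s <- max(3, (5 % 4))         0x0000003f
step 3: u <- lane                    0xffffffc0
step 4: q <- ((lane + 1) * (lane % 3)) 0xffffffff
step 5: s <- min(min(5, lane), -6)   0xffffffff
step 6: u <- 0                       0xffffffff

Answer: 7 steps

q: 0,2,6,0,5,12,0,8,18,0,11,24,0,14,30,0,17,36,0,20,42,0,23,48,0,26,54,0,29,60,0,32
s: -6,-6,-6,-6,-6,-6,-6,-6,-6,-6,-6,-6,-6,-6,-6,-6,-6,-6,-6,-6,-6,-6,-6,-6,-6,-6,-6,-6,-6,-6,-6,-6
u: 0,0,0,0,0,0,0,0,0,0,0,0,0,0,0,0,0,0,0,0,0,0,0,0,0,0,0,0,0,0,0,0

steps = 7; useful = 166; efficiency = 166/224 = 83/112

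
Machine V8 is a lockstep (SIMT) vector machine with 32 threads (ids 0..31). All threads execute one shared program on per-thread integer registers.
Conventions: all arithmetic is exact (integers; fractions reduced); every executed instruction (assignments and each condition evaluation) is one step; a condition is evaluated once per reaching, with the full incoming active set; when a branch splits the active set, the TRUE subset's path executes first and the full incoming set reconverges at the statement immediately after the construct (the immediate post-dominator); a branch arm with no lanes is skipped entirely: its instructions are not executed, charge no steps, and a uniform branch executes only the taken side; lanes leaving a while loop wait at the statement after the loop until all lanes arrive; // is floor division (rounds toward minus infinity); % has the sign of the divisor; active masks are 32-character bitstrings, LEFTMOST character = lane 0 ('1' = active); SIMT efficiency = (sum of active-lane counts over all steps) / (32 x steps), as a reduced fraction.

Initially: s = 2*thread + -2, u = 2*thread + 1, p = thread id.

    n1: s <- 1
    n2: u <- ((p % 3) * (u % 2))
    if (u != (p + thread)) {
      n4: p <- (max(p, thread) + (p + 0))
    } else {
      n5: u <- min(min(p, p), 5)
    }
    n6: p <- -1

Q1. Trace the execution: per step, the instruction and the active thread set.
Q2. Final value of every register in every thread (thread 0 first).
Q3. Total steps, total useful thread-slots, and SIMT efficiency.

step 0: s <- 1                       11111111111111111111111111111111
step 1: u <- ((p % 3) * (u % 2))     11111111111111111111111111111111
step 2: eval (u != (p + thread))     11111111111111111111111111111111
step 3: p <- (max(p, thread) + (p + 0)) 01111111111111111111111111111111
step 4: u <- min(min(p, p), 5)       10000000000000000000000000000000
step 5: p <- -1                      11111111111111111111111111111111

Answer: 6 steps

s: 1,1,1,1,1,1,1,1,1,1,1,1,1,1,1,1,1,1,1,1,1,1,1,1,1,1,1,1,1,1,1,1
u: 0,1,2,0,1,2,0,1,2,0,1,2,0,1,2,0,1,2,0,1,2,0,1,2,0,1,2,0,1,2,0,1
p: -1,-1,-1,-1,-1,-1,-1,-1,-1,-1,-1,-1,-1,-1,-1,-1,-1,-1,-1,-1,-1,-1,-1,-1,-1,-1,-1,-1,-1,-1,-1,-1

steps = 6; useful = 160; efficiency = 160/192 = 5/6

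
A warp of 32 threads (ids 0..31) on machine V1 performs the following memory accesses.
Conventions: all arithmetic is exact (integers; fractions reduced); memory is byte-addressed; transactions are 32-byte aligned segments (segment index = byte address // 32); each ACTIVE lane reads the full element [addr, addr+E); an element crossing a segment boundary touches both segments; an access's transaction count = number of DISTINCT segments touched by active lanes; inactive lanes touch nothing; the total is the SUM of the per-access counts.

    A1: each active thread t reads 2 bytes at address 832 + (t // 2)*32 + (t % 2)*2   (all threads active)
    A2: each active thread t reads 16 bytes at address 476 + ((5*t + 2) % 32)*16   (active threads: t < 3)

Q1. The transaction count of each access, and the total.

A1: 16 transactions
A2: 5 transactions

Answer: 16,5; total 21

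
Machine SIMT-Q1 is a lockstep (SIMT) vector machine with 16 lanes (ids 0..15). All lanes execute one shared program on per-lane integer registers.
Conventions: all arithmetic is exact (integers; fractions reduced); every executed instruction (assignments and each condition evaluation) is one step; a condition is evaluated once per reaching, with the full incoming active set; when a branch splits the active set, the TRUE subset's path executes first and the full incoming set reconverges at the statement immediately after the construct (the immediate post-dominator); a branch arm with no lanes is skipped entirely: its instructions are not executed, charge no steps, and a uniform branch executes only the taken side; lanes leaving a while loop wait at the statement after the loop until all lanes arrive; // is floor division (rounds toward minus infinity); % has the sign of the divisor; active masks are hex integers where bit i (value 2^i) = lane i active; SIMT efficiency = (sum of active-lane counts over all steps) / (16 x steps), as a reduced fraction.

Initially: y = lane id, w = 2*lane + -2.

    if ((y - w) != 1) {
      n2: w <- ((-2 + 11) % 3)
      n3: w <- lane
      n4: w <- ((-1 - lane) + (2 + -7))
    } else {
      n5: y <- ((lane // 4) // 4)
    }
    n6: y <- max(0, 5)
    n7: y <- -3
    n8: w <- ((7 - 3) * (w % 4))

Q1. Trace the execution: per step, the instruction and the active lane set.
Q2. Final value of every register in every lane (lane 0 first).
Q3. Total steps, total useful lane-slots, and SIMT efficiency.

step 0: eval ((y - w) != 1)          0xffff
step 1: w <- ((-2 + 11) % 3)         0xfffd
step 2: w <- lane                    0xfffd
step 3: w <- ((-1 - lane) + (2 + -7)) 0xfffd
step 4: y <- ((lane // 4) // 4)      0x0002
step 5: y <- max(0, 5)               0xffff
step 6: y <- -3                      0xffff
step 7: w <- ((7 - 3) * (w % 4))     0xffff

Answer: 8 steps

y: -3,-3,-3,-3,-3,-3,-3,-3,-3,-3,-3,-3,-3,-3,-3,-3
w: 8,0,0,12,8,4,0,12,8,4,0,12,8,4,0,12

steps = 8; useful = 110; efficiency = 110/128 = 55/64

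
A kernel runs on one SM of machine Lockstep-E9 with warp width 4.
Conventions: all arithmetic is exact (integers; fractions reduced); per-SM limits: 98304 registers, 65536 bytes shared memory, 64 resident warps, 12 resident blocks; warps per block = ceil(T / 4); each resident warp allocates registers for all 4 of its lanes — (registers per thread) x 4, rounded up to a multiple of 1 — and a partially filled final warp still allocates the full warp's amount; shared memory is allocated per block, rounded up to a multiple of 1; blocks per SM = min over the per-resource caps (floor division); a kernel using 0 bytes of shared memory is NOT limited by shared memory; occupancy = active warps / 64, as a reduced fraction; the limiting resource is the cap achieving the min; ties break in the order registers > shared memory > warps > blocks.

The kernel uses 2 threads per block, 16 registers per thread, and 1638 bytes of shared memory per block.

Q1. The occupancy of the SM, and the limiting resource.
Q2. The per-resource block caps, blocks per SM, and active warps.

Answer: occupancy 3/16, limited by blocks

registers: 1536 blocks
shared memory: 40 blocks
warps: 64 blocks
blocks: 12 blocks

Answer: 12 blocks, 12 active warps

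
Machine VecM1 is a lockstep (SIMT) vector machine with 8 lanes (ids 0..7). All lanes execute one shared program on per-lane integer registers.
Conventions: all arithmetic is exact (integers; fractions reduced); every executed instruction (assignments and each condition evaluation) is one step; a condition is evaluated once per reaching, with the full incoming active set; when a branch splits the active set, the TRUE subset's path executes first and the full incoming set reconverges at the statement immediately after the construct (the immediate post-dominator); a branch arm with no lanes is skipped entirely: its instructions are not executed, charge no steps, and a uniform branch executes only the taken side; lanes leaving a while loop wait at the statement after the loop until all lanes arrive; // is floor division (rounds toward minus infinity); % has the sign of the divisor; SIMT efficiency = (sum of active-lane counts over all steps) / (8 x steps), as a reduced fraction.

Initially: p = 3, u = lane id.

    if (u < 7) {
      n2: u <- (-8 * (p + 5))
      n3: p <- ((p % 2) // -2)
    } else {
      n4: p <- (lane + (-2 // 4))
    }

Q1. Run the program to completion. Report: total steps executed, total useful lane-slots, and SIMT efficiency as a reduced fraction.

Answer: 4 steps, 23 useful, 23/32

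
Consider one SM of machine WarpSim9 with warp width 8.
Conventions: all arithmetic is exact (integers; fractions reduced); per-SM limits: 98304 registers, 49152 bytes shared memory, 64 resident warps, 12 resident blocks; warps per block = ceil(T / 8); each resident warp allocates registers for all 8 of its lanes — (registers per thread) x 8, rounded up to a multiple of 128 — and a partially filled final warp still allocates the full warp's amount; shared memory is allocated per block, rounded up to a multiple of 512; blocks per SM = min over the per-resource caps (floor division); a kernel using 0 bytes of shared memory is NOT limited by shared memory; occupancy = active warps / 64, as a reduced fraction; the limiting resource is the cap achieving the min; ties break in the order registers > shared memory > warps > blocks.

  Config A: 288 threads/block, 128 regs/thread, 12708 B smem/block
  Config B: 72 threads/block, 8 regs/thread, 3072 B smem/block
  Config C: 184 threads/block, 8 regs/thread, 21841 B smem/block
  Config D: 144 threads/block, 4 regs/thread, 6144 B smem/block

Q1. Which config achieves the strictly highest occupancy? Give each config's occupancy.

occupancies: A 9/16, B 63/64, C 23/32, D 27/32

Answer: B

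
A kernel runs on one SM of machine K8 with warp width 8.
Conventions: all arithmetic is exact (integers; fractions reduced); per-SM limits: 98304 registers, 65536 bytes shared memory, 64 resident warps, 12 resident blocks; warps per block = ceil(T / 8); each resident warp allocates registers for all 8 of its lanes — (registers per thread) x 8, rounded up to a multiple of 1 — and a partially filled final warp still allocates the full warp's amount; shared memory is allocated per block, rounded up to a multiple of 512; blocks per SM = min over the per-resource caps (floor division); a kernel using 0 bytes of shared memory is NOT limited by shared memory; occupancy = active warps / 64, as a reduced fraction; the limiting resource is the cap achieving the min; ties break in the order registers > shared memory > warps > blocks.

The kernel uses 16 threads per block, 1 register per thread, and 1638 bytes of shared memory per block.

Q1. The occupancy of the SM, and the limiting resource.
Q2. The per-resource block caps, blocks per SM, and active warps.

Answer: occupancy 3/8, limited by blocks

registers: 6144 blocks
shared memory: 32 blocks
warps: 32 blocks
blocks: 12 blocks

Answer: 12 blocks, 24 active warps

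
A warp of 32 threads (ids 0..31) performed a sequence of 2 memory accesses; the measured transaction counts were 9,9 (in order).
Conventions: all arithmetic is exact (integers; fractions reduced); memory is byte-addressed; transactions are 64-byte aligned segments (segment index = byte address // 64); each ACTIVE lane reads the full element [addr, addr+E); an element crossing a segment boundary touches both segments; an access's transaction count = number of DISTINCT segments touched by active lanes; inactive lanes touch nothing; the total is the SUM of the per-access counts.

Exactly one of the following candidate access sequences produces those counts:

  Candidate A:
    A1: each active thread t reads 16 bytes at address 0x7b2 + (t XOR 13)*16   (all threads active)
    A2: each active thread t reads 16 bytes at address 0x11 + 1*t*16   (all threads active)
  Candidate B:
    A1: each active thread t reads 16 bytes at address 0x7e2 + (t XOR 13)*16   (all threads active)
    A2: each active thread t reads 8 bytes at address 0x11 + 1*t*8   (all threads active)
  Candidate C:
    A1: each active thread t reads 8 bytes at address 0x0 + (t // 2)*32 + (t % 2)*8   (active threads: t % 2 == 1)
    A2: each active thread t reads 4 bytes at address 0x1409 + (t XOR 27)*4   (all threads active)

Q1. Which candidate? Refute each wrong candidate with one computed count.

B: A2 gives 5 transactions, not 9
C: A1 gives 8 transactions, not 9
A: all counts match (9,9)

Answer: A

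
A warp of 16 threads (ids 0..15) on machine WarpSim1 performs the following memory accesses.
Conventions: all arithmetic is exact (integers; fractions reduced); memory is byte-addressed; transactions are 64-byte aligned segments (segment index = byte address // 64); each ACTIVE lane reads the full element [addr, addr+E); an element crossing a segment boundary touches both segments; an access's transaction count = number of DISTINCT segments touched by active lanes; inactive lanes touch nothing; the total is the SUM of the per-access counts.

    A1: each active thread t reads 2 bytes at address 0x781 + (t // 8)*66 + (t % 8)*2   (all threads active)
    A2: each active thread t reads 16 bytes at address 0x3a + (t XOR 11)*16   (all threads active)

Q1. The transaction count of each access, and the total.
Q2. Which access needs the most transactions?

A1: 2 transactions
A2: 5 transactions

Answer: 2,5; total 7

Answer: A2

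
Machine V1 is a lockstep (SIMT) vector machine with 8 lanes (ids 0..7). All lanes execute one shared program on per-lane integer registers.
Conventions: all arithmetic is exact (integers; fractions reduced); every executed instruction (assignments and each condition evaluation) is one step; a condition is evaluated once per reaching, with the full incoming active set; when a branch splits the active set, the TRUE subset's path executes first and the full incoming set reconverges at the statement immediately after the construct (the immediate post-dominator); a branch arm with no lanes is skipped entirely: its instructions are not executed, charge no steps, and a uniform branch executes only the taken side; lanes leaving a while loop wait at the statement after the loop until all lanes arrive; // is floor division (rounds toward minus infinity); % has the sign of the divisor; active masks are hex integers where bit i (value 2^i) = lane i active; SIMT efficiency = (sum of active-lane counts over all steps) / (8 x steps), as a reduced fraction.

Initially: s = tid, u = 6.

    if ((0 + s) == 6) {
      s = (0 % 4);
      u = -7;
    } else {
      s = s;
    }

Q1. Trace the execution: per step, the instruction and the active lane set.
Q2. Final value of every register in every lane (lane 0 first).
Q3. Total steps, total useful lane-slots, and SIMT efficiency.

step 0: eval ((0 + s) == 6)          0xff
step 1: s <- (0 % 4)                 0x40
step 2: u <- -7                      0x40
step 3: s <- s                       0xbf

Answer: 4 steps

s: 0,1,2,3,4,5,0,7
u: 6,6,6,6,6,6,-7,6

steps = 4; useful = 17; efficiency = 17/32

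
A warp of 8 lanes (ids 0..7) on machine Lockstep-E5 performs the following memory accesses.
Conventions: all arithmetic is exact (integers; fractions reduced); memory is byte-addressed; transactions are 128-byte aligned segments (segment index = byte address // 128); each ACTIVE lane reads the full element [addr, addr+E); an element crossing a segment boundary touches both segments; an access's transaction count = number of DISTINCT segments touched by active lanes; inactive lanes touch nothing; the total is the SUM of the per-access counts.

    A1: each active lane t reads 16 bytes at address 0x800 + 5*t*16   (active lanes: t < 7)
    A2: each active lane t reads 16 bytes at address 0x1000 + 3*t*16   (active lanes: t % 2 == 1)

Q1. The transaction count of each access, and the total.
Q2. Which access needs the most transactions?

A1: 4 transactions
A2: 3 transactions

Answer: 4,3; total 7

Answer: A1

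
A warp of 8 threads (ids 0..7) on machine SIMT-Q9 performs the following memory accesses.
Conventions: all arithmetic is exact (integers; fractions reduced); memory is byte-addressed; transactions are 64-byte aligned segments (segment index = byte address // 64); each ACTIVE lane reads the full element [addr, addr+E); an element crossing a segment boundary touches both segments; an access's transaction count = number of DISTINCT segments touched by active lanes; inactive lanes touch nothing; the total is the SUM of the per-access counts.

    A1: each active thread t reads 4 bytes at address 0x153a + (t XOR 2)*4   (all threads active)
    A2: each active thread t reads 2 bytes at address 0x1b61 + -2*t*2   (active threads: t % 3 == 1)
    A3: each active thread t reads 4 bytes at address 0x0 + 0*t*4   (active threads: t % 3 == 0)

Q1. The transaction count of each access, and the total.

A1: 2 transactions
A2: 1 transaction
A3: 1 transaction

Answer: 2,1,1; total 4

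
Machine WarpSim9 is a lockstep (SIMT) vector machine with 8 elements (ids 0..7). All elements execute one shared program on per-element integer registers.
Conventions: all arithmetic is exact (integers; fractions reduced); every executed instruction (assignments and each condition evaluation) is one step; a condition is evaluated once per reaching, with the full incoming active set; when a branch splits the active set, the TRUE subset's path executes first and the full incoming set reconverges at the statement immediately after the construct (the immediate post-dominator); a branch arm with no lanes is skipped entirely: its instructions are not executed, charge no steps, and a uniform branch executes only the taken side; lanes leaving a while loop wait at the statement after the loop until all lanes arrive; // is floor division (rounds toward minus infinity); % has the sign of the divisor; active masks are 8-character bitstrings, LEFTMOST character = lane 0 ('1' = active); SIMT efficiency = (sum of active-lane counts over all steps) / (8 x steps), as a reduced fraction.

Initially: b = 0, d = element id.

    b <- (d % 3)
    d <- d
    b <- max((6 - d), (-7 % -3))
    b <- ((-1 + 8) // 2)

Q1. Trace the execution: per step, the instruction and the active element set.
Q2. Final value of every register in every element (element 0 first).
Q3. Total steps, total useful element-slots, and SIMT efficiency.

step 0: b <- (d % 3)                 11111111
step 1: d <- d                       11111111
step 2: b <- max((6 - d), (-7 % -3)) 11111111
step 3: b <- ((-1 + 8) // 2)         11111111

Answer: 4 steps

b: 3,3,3,3,3,3,3,3
d: 0,1,2,3,4,5,6,7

steps = 4; useful = 32; efficiency = 32/32 = 1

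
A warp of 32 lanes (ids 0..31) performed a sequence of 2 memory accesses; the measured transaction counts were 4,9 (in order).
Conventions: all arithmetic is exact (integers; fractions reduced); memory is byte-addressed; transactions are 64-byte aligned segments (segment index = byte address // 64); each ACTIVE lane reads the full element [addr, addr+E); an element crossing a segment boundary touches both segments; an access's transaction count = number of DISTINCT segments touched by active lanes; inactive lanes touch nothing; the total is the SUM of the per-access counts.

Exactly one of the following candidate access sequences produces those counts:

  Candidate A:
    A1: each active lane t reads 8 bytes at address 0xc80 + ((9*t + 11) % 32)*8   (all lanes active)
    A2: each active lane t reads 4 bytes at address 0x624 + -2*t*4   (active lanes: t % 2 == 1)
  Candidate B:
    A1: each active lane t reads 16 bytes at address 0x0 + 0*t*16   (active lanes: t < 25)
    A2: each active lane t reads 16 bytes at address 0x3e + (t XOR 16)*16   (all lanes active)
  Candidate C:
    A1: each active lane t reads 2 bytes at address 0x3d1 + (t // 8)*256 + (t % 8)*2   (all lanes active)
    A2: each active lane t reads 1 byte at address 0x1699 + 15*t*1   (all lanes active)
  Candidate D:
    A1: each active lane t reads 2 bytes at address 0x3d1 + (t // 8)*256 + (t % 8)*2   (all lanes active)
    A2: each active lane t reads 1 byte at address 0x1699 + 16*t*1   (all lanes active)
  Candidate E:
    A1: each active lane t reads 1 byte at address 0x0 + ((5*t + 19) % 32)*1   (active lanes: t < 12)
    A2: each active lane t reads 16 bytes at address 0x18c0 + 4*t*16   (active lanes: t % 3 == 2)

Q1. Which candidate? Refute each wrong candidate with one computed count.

A: A2 gives 5 transactions, not 9
B: A1 gives 1 transaction, not 4
C: A2 gives 8 transactions, not 9
E: A1 gives 1 transaction, not 4
D: all counts match (4,9)

Answer: D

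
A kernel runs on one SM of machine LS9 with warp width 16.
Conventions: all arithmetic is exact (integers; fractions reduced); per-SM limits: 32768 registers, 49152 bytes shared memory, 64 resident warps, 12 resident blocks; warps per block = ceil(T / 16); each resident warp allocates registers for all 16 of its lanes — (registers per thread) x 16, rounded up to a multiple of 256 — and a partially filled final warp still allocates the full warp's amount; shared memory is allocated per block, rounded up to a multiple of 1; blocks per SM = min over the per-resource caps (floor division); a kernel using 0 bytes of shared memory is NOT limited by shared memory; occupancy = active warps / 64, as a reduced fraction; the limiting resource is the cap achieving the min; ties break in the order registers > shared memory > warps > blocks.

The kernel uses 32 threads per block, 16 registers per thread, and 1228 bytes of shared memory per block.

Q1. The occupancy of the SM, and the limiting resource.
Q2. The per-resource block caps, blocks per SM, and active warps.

Answer: occupancy 3/8, limited by blocks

registers: 64 blocks
shared memory: 40 blocks
warps: 32 blocks
blocks: 12 blocks

Answer: 12 blocks, 24 active warps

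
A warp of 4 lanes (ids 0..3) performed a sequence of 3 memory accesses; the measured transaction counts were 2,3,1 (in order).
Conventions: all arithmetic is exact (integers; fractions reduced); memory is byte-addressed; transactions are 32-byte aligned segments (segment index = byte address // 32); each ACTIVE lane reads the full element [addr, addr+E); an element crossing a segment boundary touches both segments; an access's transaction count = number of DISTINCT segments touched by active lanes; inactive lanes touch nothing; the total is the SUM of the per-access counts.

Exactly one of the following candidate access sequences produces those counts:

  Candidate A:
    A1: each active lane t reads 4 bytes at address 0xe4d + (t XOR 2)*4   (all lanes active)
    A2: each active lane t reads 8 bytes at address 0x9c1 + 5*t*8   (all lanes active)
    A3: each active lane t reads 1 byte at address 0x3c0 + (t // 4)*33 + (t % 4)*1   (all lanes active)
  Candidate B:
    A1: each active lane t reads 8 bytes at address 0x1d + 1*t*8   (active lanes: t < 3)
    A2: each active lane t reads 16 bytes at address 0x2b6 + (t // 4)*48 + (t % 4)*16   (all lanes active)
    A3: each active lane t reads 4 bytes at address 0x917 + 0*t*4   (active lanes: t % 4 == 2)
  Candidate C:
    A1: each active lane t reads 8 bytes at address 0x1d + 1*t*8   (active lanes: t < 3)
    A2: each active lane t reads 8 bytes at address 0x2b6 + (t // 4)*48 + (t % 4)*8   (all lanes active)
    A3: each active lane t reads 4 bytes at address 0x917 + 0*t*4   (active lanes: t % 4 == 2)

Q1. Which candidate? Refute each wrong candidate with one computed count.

A: A1 gives 1 transaction, not 2
C: A2 gives 2 transactions, not 3
B: all counts match (2,3,1)

Answer: B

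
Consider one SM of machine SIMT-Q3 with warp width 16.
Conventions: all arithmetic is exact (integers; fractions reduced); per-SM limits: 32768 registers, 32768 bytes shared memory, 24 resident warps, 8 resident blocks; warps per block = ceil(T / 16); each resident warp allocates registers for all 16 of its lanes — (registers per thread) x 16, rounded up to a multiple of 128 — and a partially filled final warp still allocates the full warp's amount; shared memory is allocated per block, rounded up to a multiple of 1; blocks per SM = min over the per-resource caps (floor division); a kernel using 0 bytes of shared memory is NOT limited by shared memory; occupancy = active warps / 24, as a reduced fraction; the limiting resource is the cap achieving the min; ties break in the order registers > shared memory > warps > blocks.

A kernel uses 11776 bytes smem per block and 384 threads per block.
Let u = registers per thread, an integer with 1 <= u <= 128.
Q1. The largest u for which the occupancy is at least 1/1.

Answer: u = 80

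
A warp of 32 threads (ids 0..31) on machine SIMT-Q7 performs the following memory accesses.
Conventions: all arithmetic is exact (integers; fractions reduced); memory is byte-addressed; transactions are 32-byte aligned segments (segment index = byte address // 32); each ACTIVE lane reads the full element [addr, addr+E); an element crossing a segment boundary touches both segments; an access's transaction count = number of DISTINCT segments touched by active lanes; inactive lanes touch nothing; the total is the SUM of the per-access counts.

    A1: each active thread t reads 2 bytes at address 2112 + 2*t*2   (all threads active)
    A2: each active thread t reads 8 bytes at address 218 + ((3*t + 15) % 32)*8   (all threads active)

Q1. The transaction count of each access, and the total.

A1: 4 transactions
A2: 9 transactions

Answer: 4,9; total 13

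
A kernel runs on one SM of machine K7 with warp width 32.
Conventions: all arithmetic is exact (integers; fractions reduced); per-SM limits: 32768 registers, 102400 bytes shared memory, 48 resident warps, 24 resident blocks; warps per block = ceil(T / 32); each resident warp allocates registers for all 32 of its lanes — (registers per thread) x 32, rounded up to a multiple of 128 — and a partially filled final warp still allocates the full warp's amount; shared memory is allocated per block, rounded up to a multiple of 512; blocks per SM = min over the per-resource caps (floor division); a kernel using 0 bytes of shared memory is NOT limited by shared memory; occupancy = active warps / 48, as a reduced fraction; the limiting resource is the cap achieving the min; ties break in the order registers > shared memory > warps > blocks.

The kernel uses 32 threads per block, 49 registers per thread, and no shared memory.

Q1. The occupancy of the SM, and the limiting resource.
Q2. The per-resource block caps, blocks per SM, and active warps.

Answer: occupancy 19/48, limited by registers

registers: 19 blocks
shared memory: no limit (kernel uses none)
warps: 48 blocks
blocks: 24 blocks

Answer: 19 blocks, 19 active warps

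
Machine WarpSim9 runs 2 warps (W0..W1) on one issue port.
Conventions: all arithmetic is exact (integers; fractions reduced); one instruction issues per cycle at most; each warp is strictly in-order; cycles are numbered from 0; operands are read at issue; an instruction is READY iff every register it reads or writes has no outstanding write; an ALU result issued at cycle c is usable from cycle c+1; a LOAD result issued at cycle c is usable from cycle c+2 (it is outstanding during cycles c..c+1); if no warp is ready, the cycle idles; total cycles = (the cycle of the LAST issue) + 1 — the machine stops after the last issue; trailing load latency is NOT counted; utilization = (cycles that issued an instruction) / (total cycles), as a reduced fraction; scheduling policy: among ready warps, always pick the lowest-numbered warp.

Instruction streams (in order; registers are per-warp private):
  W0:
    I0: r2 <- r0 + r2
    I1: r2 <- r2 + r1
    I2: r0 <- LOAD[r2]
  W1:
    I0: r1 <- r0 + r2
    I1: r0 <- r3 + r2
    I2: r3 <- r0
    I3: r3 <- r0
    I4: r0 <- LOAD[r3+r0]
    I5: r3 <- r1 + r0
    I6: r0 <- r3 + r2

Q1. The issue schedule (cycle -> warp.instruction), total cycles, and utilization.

cycle 0: W0.I0
cycle 1: W0.I1
cycle 2: W0.I2
cycle 3: W1.I0
cycle 4: W1.I1
cycle 5: W1.I2
cycle 6: W1.I3
cycle 7: W1.I4
cycle 8: idle
cycle 9: W1.I5
cycle 10: W1.I6

Answer: 11 cycles, utilization 10/11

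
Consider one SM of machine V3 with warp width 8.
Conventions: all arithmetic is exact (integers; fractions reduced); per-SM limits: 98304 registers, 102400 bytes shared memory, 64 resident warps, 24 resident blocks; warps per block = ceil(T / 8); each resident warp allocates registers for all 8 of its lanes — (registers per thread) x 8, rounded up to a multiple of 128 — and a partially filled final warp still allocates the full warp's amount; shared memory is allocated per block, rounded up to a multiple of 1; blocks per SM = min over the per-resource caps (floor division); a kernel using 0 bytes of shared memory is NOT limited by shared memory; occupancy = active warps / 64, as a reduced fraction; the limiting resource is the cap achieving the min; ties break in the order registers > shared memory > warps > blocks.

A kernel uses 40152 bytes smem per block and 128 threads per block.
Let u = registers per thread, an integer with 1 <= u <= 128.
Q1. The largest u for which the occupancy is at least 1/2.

Answer: u = 128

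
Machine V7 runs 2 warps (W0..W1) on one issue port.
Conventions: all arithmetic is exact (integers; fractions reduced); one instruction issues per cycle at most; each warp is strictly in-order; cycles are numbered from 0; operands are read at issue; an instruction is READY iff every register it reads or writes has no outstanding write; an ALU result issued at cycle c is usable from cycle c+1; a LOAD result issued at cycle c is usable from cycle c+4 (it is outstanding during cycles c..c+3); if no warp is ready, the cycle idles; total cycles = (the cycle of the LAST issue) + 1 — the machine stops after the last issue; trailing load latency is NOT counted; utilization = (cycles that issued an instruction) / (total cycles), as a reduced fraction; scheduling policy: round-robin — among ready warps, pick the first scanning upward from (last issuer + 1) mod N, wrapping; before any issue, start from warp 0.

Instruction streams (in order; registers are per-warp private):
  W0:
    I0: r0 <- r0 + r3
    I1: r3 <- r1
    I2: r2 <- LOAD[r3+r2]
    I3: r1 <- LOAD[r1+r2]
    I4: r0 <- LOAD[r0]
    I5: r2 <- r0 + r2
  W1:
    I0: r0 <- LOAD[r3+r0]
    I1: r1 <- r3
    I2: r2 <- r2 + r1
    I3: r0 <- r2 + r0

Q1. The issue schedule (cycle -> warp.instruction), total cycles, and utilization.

cycle 0: W0.I0
cycle 1: W1.I0
cycle 2: W0.I1
cycle 3: W1.I1
cycle 4: W0.I2
cycle 5: W1.I2
cycle 6: W1.I3
cycle 7: idle
cycle 8: W0.I3
cycle 9: W0.I4
cycle 10: idle
cycle 11: idle
cycle 12: idle
cycle 13: W0.I5

Answer: 14 cycles, utilization 5/7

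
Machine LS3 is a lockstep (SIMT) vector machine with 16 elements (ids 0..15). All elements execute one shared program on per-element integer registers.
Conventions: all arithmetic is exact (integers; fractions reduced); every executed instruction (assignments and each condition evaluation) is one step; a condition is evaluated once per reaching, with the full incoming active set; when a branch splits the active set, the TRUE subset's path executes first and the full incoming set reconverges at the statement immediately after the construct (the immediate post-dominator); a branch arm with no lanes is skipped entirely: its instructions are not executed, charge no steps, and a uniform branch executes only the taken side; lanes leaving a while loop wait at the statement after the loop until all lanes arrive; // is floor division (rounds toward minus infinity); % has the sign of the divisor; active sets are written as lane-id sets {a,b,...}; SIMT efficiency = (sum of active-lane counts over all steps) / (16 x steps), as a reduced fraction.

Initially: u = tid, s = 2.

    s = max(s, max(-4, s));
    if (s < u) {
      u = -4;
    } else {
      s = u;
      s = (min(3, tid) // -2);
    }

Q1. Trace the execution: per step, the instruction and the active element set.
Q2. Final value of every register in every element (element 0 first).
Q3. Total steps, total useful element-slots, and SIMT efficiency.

step 0: s <- max(s, max(-4, s))      {0,1,2,3,4,5,6,7,8,9,10,11,12,13,14,15}
step 1: eval (s < u)                 {0,1,2,3,4,5,6,7,8,9,10,11,12,13,14,15}
step 2: u <- -4                      {3,4,5,6,7,8,9,10,11,12,13,14,15}
step 3: s <- u                       {0,1,2}
step 4: s <- (min(3, tid) // -2)     {0,1,2}

Answer: 5 steps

u: 0,1,2,-4,-4,-4,-4,-4,-4,-4,-4,-4,-4,-4,-4,-4
s: 0,-1,-1,2,2,2,2,2,2,2,2,2,2,2,2,2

steps = 5; useful = 51; efficiency = 51/80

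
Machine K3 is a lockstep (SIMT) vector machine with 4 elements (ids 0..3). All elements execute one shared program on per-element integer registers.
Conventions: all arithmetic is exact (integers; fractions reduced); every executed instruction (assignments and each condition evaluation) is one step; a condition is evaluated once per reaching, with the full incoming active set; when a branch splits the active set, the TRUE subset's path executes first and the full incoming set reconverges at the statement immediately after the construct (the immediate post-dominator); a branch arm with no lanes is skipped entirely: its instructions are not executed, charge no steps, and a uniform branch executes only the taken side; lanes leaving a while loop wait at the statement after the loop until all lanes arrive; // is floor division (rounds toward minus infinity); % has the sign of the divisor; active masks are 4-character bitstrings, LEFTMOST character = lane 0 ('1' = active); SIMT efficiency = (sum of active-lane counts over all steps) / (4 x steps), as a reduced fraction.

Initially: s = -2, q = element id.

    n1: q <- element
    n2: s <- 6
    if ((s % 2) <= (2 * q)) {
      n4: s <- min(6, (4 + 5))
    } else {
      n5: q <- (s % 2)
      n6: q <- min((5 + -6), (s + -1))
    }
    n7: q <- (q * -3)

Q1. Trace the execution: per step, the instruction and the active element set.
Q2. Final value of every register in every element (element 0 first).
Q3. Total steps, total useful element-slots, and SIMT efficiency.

step 0: q <- element                 1111
step 1: s <- 6                       1111
step 2: eval ((s % 2) <= (2 * q))    1111
step 3: s <- min(6, (4 + 5))         1111
step 4: q <- (q * -3)                1111

Answer: 5 steps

s: 6,6,6,6
q: 0,-3,-6,-9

steps = 5; useful = 20; efficiency = 20/20 = 1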